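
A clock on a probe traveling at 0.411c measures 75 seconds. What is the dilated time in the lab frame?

Proper time Δt₀ = 75 seconds
γ = 1/√(1 - 0.411²) = 1.0969
Δt = γΔt₀ = 1.0969 × 75 = 82.27 seconds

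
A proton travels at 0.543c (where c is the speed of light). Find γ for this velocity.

v/c = 0.543, so (v/c)² = 0.294849
1 - (v/c)² = 0.705151
γ = 1/√(0.705151) = 1.191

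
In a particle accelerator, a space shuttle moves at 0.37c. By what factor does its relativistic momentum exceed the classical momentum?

p_rel = γmv, p_class = mv
Ratio = γ = 1/√(1 - 0.37²)
= 1/√(0.8631) = 1.076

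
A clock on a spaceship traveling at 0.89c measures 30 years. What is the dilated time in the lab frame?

Proper time Δt₀ = 30 years
γ = 1/√(1 - 0.89²) = 2.1932
Δt = γΔt₀ = 2.1932 × 30 = 65.80 years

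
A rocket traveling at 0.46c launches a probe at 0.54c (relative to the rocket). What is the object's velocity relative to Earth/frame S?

u = (u' + v)/(1 + u'v/c²)
Numerator: 0.54 + 0.46 = 1
Denominator: 1 + 0.2484 = 1.2484
u = 1/1.2484 = 0.8010c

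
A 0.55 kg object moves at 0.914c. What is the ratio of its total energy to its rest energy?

E = γmc², E₀ = mc²
E/E₀ = γ = 1/√(1 - 0.914²) = 2.465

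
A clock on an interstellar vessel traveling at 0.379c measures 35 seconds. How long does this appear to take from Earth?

Proper time Δt₀ = 35 seconds
γ = 1/√(1 - 0.379²) = 1.0806
Δt = γΔt₀ = 1.0806 × 35 = 37.82 seconds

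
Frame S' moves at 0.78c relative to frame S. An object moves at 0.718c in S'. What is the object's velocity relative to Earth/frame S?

u = (u' + v)/(1 + u'v/c²)
Numerator: 0.718 + 0.78 = 1.498
Denominator: 1 + 0.56004 = 1.56004
u = 1.498/1.56004 = 0.9602c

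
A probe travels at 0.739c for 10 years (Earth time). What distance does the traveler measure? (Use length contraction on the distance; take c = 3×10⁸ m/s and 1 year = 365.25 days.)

Earth distance: d = v × t = 0.739c × 10 yr = 6.99632×10¹⁶ m
γ = 1.48433
d' = d/γ = 6.99632×10¹⁶/1.48433 = 4.713×10¹⁶ m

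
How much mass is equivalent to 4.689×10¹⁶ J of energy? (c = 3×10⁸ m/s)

From E = mc², we get m = E/c²
c² = (3×10⁸)² = 9×10¹⁶ m²/s²
m = 4.689×10¹⁶ / 9×10¹⁶ = 0.5210 kg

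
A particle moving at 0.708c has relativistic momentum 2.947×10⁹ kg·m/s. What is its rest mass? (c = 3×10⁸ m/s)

γ = 1/√(1 - 0.708²) = 1.416
v = 0.708 × 3×10⁸ = 2.124×10⁸ m/s
m = p/(γv) = 2.947×10⁹/(1.416 × 2.124×10⁸) = 9.799 kg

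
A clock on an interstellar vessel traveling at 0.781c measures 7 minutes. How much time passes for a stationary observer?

Proper time Δt₀ = 7 minutes
γ = 1/√(1 - 0.781²) = 1.601
Δt = γΔt₀ = 1.601 × 7 = 11.21 minutes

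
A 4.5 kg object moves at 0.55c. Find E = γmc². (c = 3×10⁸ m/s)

γ = 1/√(1 - 0.55²) = 1.1974
mc² = 4.5 × (3×10⁸)² = 4.050×10¹⁷ J
E = γmc² = 1.1974 × 4.050×10¹⁷ = 4.849×10¹⁷ J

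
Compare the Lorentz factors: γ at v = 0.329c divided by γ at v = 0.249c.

γ₁ = 1/√(1 - 0.329²) = 1.0590
γ₂ = 1/√(1 - 0.249²) = 1.0325
γ₁/γ₂ = 1.0590/1.0325 = 1.026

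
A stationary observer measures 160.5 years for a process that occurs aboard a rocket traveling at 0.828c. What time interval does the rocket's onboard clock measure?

Dilated time Δt = 160.5 years
γ = 1/√(1 - 0.828²) = 1.7834
Δt₀ = Δt/γ = 160.5/1.7834 = 90.00 years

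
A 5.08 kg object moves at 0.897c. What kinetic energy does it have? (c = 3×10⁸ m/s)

γ = 1/√(1 - 0.897²) = 2.2623
γ - 1 = 1.2623
KE = (γ-1)mc² = 1.2623 × 5.08 × (3×10⁸)² = 5.771×10¹⁷ J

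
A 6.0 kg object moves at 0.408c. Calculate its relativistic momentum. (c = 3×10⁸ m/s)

γ = 1/√(1 - 0.408²) = 1.0953
v = 0.408 × 3×10⁸ = 1.224×10⁸ m/s
p = γmv = 1.0953 × 6.0 × 1.224×10⁸ = 8.044×10⁸ kg·m/s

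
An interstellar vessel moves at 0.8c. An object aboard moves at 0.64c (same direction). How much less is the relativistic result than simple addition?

Classical: u' + v = 0.64 + 0.8 = 1.44c
Relativistic: u = (0.64 + 0.8)/(1 + 0.512) = 1.44/1.512 = 0.9524c
Difference: 1.44 - 0.9524 = 0.4876c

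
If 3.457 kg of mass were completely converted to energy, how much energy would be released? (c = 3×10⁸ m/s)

Using E = mc²:
c² = (3×10⁸)² = 9×10¹⁶ m²/s²
E = 3.457 × 9×10¹⁶ = 3.111×10¹⁷ J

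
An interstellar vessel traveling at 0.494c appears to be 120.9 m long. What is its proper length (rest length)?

Contracted length L = 120.9 m
γ = 1/√(1 - 0.494²) = 1.15014
L₀ = γL = 1.15014 × 120.9 = 139.1 m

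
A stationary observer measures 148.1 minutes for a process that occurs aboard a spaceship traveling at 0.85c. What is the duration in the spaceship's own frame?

Dilated time Δt = 148.1 minutes
γ = 1/√(1 - 0.85²) = 1.8983
Δt₀ = Δt/γ = 148.1/1.8983 = 78.02 minutes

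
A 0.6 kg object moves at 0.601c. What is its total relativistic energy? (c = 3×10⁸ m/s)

γ = 1/√(1 - 0.601²) = 1.2512
mc² = 0.6 × (3×10⁸)² = 5.400×10¹⁶ J
E = γmc² = 1.2512 × 5.400×10¹⁶ = 6.756×10¹⁶ J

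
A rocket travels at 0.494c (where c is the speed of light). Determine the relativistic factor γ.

v/c = 0.494, so (v/c)² = 0.244036
1 - (v/c)² = 0.755964
γ = 1/√(0.755964) = 1.150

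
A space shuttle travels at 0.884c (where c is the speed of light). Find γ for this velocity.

v/c = 0.884, so (v/c)² = 0.781456
1 - (v/c)² = 0.218544
γ = 1/√(0.218544) = 2.139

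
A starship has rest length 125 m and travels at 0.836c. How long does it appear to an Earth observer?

Proper length L₀ = 125 m
γ = 1/√(1 - 0.836²) = 1.8224
L = L₀/γ = 125/1.8224 = 68.59 m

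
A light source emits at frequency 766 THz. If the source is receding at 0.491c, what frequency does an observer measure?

β = v/c = 0.491
(1-β)/(1+β) = 0.509/1.491 = 0.3414
Doppler factor = √(0.3414) = 0.5843
f_obs = 766 × 0.5843 = 447.6 THz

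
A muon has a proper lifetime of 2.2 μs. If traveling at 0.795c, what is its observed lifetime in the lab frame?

Proper lifetime τ₀ = 2.2 μs
γ = 1/√(1 - 0.795²) = 1.6485
τ = γτ₀ = 1.6485 × 2.2 μs = 3.627 μs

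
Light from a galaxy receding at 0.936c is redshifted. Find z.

β = 0.936
(1+β)/(1-β) = 1.936/0.064 = 30.25
√(30.25) = 5.500
z = 5.500 - 1 = 4.500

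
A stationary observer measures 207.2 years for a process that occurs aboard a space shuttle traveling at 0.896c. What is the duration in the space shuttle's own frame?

Dilated time Δt = 207.2 years
γ = 1/√(1 - 0.896²) = 2.252
Δt₀ = Δt/γ = 207.2/2.252 = 92.01 years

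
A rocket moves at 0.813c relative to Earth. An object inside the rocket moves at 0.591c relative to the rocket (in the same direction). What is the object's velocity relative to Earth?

u = (u' + v)/(1 + u'v/c²)
Numerator: 0.591 + 0.813 = 1.404
Denominator: 1 + 0.480483 = 1.480483
u = 1.404/1.480483 = 0.9483c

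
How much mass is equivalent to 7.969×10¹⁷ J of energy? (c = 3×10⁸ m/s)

From E = mc², we get m = E/c²
c² = (3×10⁸)² = 9×10¹⁶ m²/s²
m = 7.969×10¹⁷ / 9×10¹⁶ = 8.854 kg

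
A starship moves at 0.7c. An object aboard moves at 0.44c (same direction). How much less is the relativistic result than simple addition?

Classical: u' + v = 0.44 + 0.7 = 1.14c
Relativistic: u = (0.44 + 0.7)/(1 + 0.308) = 1.14/1.308 = 0.8716c
Difference: 1.14 - 0.8716 = 0.2684c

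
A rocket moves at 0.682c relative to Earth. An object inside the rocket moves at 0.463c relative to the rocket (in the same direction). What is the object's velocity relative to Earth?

u = (u' + v)/(1 + u'v/c²)
Numerator: 0.463 + 0.682 = 1.145
Denominator: 1 + 0.315766 = 1.315766
u = 1.145/1.315766 = 0.8702c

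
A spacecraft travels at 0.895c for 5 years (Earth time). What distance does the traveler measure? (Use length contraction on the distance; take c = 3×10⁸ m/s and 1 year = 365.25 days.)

Earth distance: d = v × t = 0.895c × 5 yr = 4.237×10¹⁶ m
γ = 2.242
d' = d/γ = 4.237×10¹⁶/2.242 = 1.890×10¹⁶ m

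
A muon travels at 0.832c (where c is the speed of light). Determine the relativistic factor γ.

v/c = 0.832, so (v/c)² = 0.692224
1 - (v/c)² = 0.307776
γ = 1/√(0.307776) = 1.803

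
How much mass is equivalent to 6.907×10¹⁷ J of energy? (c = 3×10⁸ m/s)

From E = mc², we get m = E/c²
c² = (3×10⁸)² = 9×10¹⁶ m²/s²
m = 6.907×10¹⁷ / 9×10¹⁶ = 7.674 kg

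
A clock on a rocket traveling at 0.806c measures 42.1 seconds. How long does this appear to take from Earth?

Proper time Δt₀ = 42.1 seconds
γ = 1/√(1 - 0.806²) = 1.68943
Δt = γΔt₀ = 1.68943 × 42.1 = 71.13 seconds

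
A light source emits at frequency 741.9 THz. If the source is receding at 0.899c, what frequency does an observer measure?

β = v/c = 0.899
(1-β)/(1+β) = 0.101/1.899 = 0.05319
Doppler factor = √(0.05319) = 0.2306
f_obs = 741.9 × 0.2306 = 171.1 THz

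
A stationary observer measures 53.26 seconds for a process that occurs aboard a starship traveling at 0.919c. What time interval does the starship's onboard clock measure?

Dilated time Δt = 53.26 seconds
γ = 1/√(1 - 0.919²) = 2.536
Δt₀ = Δt/γ = 53.26/2.536 = 21.00 seconds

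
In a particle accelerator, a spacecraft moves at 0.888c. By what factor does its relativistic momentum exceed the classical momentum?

p_rel = γmv, p_class = mv
Ratio = γ = 1/√(1 - 0.888²)
= 1/√(0.211456) = 2.175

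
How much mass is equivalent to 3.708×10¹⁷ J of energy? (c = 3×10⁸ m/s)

From E = mc², we get m = E/c²
c² = (3×10⁸)² = 9×10¹⁶ m²/s²
m = 3.708×10¹⁷ / 9×10¹⁶ = 4.120 kg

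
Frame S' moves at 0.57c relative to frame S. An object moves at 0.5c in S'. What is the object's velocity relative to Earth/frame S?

u = (u' + v)/(1 + u'v/c²)
Numerator: 0.5 + 0.57 = 1.07
Denominator: 1 + 0.285 = 1.285
u = 1.07/1.285 = 0.8327c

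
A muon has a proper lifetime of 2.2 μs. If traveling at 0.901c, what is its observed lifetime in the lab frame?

Proper lifetime τ₀ = 2.2 μs
γ = 1/√(1 - 0.901²) = 2.305
τ = γτ₀ = 2.305 × 2.2 μs = 5.071 μs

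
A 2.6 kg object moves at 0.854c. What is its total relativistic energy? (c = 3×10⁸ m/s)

γ = 1/√(1 - 0.854²) = 1.9221
mc² = 2.6 × (3×10⁸)² = 2.340×10¹⁷ J
E = γmc² = 1.9221 × 2.340×10¹⁷ = 4.498×10¹⁷ J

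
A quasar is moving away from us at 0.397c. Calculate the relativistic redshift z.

β = 0.397
(1+β)/(1-β) = 1.397/0.603 = 2.3167
√(2.3167) = 1.5221
z = 1.5221 - 1 = 0.5221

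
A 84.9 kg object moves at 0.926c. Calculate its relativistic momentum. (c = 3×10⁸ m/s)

γ = 1/√(1 - 0.926²) = 2.6488
v = 0.926 × 3×10⁸ = 2.778×10⁸ m/s
p = γmv = 2.6488 × 84.9 × 2.778×10⁸ = 6.247×10¹⁰ kg·m/s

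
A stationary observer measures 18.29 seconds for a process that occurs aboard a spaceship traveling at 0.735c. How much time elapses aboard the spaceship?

Dilated time Δt = 18.29 seconds
γ = 1/√(1 - 0.735²) = 1.475
Δt₀ = Δt/γ = 18.29/1.475 = 12.40 seconds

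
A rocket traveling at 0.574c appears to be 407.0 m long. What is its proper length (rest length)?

Contracted length L = 407.0 m
γ = 1/√(1 - 0.574²) = 1.2212
L₀ = γL = 1.2212 × 407.0 = 497.0 m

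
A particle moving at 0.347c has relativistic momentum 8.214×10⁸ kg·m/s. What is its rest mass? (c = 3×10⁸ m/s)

γ = 1/√(1 - 0.347²) = 1.0663
v = 0.347 × 3×10⁸ = 1.041×10⁸ m/s
m = p/(γv) = 8.214×10⁸/(1.0663 × 1.041×10⁸) = 7.400 kg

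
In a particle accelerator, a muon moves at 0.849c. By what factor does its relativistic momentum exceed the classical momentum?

p_rel = γmv, p_class = mv
Ratio = γ = 1/√(1 - 0.849²)
= 1/√(0.279199) = 1.893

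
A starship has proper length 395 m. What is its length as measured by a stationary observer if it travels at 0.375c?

Proper length L₀ = 395 m
γ = 1/√(1 - 0.375²) = 1.0787
L = L₀/γ = 395/1.0787 = 366.2 m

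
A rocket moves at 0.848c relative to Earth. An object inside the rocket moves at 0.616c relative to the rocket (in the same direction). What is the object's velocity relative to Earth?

u = (u' + v)/(1 + u'v/c²)
Numerator: 0.616 + 0.848 = 1.464
Denominator: 1 + 0.522368 = 1.522368
u = 1.464/1.522368 = 0.9617c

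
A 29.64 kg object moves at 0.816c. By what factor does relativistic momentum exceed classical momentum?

p_rel = γmv, p_class = mv
Ratio = γ = 1/√(1 - 0.816²) = 1.730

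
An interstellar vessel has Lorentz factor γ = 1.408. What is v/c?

From γ = 1/√(1 - v²/c²):
1/γ² = 1/1.408² = 0.5044
v²/c² = 1 - 0.5044 = 0.4956
v/c = √(0.4956) = 0.7040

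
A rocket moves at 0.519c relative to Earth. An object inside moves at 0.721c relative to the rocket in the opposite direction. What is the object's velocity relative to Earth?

Object's velocity in rocket frame is u' = -0.721c
u = (u' + v)/(1 + u'v/c²) = (v - 0.721)/(1 - 0.721·v/c²)
Numerator: 0.519 - 0.721 = -0.202
Denominator: 1 - 0.374199 = 0.625801
u = -0.202/0.625801 = -0.3228c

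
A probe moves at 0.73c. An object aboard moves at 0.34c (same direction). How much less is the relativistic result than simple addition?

Classical: u' + v = 0.34 + 0.73 = 1.07c
Relativistic: u = (0.34 + 0.73)/(1 + 0.2482) = 1.07/1.2482 = 0.8572c
Difference: 1.07 - 0.8572 = 0.2128c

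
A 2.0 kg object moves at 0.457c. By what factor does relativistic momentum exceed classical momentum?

p_rel = γmv, p_class = mv
Ratio = γ = 1/√(1 - 0.457²) = 1.124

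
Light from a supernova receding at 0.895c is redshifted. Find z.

β = 0.895
(1+β)/(1-β) = 1.895/0.105 = 18.048
√(18.048) = 4.248
z = 4.248 - 1 = 3.248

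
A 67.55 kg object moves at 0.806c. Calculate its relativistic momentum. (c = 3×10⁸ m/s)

γ = 1/√(1 - 0.806²) = 1.689
v = 0.806 × 3×10⁸ = 2.418×10⁸ m/s
p = γmv = 1.689 × 67.55 × 2.418×10⁸ = 2.759×10¹⁰ kg·m/s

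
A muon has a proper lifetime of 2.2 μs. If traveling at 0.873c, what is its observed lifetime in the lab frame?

Proper lifetime τ₀ = 2.2 μs
γ = 1/√(1 - 0.873²) = 2.0504
τ = γτ₀ = 2.0504 × 2.2 μs = 4.511 μs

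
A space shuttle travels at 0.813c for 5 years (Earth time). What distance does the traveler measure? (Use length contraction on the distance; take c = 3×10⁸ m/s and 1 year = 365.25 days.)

Earth distance: d = v × t = 0.813c × 5 yr = 3.848×10¹⁶ m
γ = 1.717
d' = d/γ = 3.848×10¹⁶/1.717 = 2.241×10¹⁶ m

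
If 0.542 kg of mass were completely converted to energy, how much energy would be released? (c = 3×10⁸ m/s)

Using E = mc²:
c² = (3×10⁸)² = 9×10¹⁶ m²/s²
E = 0.542 × 9×10¹⁶ = 4.878×10¹⁶ J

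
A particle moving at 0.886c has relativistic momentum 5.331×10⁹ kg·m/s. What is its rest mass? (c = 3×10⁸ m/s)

γ = 1/√(1 - 0.886²) = 2.1566
v = 0.886 × 3×10⁸ = 2.658×10⁸ m/s
m = p/(γv) = 5.331×10⁹/(2.1566 × 2.658×10⁸) = 9.300 kg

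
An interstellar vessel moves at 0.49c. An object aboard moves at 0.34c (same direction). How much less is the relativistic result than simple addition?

Classical: u' + v = 0.34 + 0.49 = 0.83c
Relativistic: u = (0.34 + 0.49)/(1 + 0.1666) = 0.83/1.1666 = 0.7115c
Difference: 0.83 - 0.7115 = 0.1185c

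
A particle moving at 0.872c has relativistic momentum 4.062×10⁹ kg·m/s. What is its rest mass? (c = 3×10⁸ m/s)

γ = 1/√(1 - 0.872²) = 2.0429
v = 0.872 × 3×10⁸ = 2.616×10⁸ m/s
m = p/(γv) = 4.062×10⁹/(2.0429 × 2.616×10⁸) = 7.601 kg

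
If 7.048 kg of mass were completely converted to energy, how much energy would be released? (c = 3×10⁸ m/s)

Using E = mc²:
c² = (3×10⁸)² = 9×10¹⁶ m²/s²
E = 7.048 × 9×10¹⁶ = 6.343×10¹⁷ J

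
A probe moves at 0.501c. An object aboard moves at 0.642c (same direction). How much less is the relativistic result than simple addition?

Classical: u' + v = 0.642 + 0.501 = 1.143c
Relativistic: u = (0.642 + 0.501)/(1 + 0.321642) = 1.143/1.321642 = 0.8648c
Difference: 1.143 - 0.8648 = 0.2782c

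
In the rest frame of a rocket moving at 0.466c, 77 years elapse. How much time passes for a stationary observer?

Proper time Δt₀ = 77 years
γ = 1/√(1 - 0.466²) = 1.1302
Δt = γΔt₀ = 1.1302 × 77 = 87.03 years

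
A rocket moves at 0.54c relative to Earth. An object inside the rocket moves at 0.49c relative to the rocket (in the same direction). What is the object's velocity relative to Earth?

u = (u' + v)/(1 + u'v/c²)
Numerator: 0.49 + 0.54 = 1.03
Denominator: 1 + 0.2646 = 1.2646
u = 1.03/1.2646 = 0.8145c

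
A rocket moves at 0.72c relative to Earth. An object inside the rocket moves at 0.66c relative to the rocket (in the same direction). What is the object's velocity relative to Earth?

u = (u' + v)/(1 + u'v/c²)
Numerator: 0.66 + 0.72 = 1.38
Denominator: 1 + 0.4752 = 1.4752
u = 1.38/1.4752 = 0.9355c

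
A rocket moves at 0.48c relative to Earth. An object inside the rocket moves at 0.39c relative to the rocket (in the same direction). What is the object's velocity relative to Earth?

u = (u' + v)/(1 + u'v/c²)
Numerator: 0.39 + 0.48 = 0.87
Denominator: 1 + 0.1872 = 1.1872
u = 0.87/1.1872 = 0.7328c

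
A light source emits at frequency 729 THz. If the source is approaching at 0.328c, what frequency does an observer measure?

β = v/c = 0.328
(1+β)/(1-β) = 1.328/0.672 = 1.976
Doppler factor = √(1.976) = 1.406
f_obs = 729 × 1.406 = 1025 THz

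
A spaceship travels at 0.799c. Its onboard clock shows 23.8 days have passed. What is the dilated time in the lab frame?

Proper time Δt₀ = 23.8 days
γ = 1/√(1 - 0.799²) = 1.663
Δt = γΔt₀ = 1.663 × 23.8 = 39.58 days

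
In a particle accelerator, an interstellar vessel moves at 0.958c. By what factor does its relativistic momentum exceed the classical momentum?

p_rel = γmv, p_class = mv
Ratio = γ = 1/√(1 - 0.958²)
= 1/√(0.082236) = 3.487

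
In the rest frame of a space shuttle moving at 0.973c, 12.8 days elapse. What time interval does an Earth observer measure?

Proper time Δt₀ = 12.8 days
γ = 1/√(1 - 0.973²) = 4.333
Δt = γΔt₀ = 4.333 × 12.8 = 55.46 days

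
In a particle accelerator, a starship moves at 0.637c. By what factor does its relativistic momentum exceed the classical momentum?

p_rel = γmv, p_class = mv
Ratio = γ = 1/√(1 - 0.637²)
= 1/√(0.594231) = 1.297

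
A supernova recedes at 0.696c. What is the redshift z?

β = 0.696
(1+β)/(1-β) = 1.696/0.304 = 5.579
√(5.579) = 2.362
z = 2.362 - 1 = 1.362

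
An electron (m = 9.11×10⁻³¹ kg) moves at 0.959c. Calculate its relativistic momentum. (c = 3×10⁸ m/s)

γ = 1/√(1 - 0.959²) = 3.5285
v = 0.959 × 3×10⁸ = 2.877×10⁸ m/s
p = γmv = 3.5285 × 9.11×10⁻³¹ × 2.877×10⁸ = 9.248×10⁻²² kg·m/s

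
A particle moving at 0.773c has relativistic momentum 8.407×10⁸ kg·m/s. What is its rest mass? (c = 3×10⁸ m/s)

γ = 1/√(1 - 0.773²) = 1.576
v = 0.773 × 3×10⁸ = 2.319×10⁸ m/s
m = p/(γv) = 8.407×10⁸/(1.576 × 2.319×10⁸) = 2.300 kg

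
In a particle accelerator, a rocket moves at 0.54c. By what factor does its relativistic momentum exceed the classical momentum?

p_rel = γmv, p_class = mv
Ratio = γ = 1/√(1 - 0.54²)
= 1/√(0.7084) = 1.188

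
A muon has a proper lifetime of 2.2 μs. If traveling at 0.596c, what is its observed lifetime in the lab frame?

Proper lifetime τ₀ = 2.2 μs
γ = 1/√(1 - 0.596²) = 1.2454
τ = γτ₀ = 1.2454 × 2.2 μs = 2.740 μs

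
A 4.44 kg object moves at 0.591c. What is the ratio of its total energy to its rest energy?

E = γmc², E₀ = mc²
E/E₀ = γ = 1/√(1 - 0.591²) = 1.240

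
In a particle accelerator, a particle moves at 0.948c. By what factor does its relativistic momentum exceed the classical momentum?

p_rel = γmv, p_class = mv
Ratio = γ = 1/√(1 - 0.948²)
= 1/√(0.101296) = 3.142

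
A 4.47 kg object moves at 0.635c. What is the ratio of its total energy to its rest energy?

E = γmc², E₀ = mc²
E/E₀ = γ = 1/√(1 - 0.635²) = 1.294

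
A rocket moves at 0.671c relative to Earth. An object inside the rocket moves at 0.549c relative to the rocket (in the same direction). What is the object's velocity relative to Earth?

u = (u' + v)/(1 + u'v/c²)
Numerator: 0.549 + 0.671 = 1.22
Denominator: 1 + 0.368379 = 1.368379
u = 1.22/1.368379 = 0.8916c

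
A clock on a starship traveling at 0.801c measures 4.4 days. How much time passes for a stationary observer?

Proper time Δt₀ = 4.4 days
γ = 1/√(1 - 0.801²) = 1.6704
Δt = γΔt₀ = 1.6704 × 4.4 = 7.350 days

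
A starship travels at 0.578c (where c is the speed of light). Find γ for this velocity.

v/c = 0.578, so (v/c)² = 0.334084
1 - (v/c)² = 0.665916
γ = 1/√(0.665916) = 1.225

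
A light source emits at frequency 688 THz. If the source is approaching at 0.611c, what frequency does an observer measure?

β = v/c = 0.611
(1+β)/(1-β) = 1.611/0.389 = 4.141
Doppler factor = √(4.141) = 2.035
f_obs = 688 × 2.035 = 1400 THz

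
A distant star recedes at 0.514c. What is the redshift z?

β = 0.514
(1+β)/(1-β) = 1.514/0.486 = 3.115
√(3.115) = 1.765
z = 1.765 - 1 = 0.7650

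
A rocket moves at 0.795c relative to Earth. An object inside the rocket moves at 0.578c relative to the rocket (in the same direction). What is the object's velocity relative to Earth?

u = (u' + v)/(1 + u'v/c²)
Numerator: 0.578 + 0.795 = 1.373
Denominator: 1 + 0.45951 = 1.45951
u = 1.373/1.45951 = 0.9407c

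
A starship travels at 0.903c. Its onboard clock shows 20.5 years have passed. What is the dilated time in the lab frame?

Proper time Δt₀ = 20.5 years
γ = 1/√(1 - 0.903²) = 2.3275
Δt = γΔt₀ = 2.3275 × 20.5 = 47.71 years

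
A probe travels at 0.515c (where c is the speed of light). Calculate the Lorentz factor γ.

v/c = 0.515, so (v/c)² = 0.265225
1 - (v/c)² = 0.734775
γ = 1/√(0.734775) = 1.167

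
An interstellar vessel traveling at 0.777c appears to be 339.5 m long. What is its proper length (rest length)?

Contracted length L = 339.5 m
γ = 1/√(1 - 0.777²) = 1.5886
L₀ = γL = 1.5886 × 339.5 = 539.3 m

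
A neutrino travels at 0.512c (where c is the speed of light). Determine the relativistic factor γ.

v/c = 0.512, so (v/c)² = 0.262144
1 - (v/c)² = 0.737856
γ = 1/√(0.737856) = 1.164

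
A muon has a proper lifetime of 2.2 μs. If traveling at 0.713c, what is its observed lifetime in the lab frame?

Proper lifetime τ₀ = 2.2 μs
γ = 1/√(1 - 0.713²) = 1.4262
τ = γτ₀ = 1.4262 × 2.2 μs = 3.138 μs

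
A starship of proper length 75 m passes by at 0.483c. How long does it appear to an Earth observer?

Proper length L₀ = 75 m
γ = 1/√(1 - 0.483²) = 1.142
L = L₀/γ = 75/1.142 = 65.67 m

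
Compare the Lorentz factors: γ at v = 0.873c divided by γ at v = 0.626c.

γ₁ = 1/√(1 - 0.873²) = 2.050
γ₂ = 1/√(1 - 0.626²) = 1.282
γ₁/γ₂ = 2.050/1.282 = 1.599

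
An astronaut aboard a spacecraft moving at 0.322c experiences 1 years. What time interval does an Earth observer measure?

Proper time Δt₀ = 1 years
γ = 1/√(1 - 0.322²) = 1.056
Δt = γΔt₀ = 1.056 × 1 = 1.056 years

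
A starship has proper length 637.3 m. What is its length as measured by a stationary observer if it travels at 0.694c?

Proper length L₀ = 637.3 m
γ = 1/√(1 - 0.694²) = 1.389
L = L₀/γ = 637.3/1.389 = 458.8 m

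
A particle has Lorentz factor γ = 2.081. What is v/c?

From γ = 1/√(1 - v²/c²):
1/γ² = 1/2.081² = 0.2309
v²/c² = 1 - 0.2309 = 0.7691
v/c = √(0.7691) = 0.8770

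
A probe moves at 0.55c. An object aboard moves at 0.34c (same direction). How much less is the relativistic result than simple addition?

Classical: u' + v = 0.34 + 0.55 = 0.89c
Relativistic: u = (0.34 + 0.55)/(1 + 0.187) = 0.89/1.187 = 0.7498c
Difference: 0.89 - 0.7498 = 0.1402c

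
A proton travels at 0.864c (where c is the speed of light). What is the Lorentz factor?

v/c = 0.864, so (v/c)² = 0.746496
1 - (v/c)² = 0.253504
γ = 1/√(0.253504) = 1.986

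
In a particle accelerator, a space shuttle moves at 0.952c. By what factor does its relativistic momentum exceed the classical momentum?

p_rel = γmv, p_class = mv
Ratio = γ = 1/√(1 - 0.952²)
= 1/√(0.093696) = 3.267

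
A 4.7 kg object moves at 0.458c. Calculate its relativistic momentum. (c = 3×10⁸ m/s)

γ = 1/√(1 - 0.458²) = 1.125
v = 0.458 × 3×10⁸ = 1.374×10⁸ m/s
p = γmv = 1.125 × 4.7 × 1.374×10⁸ = 7.265×10⁸ kg·m/s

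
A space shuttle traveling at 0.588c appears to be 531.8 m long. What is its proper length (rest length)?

Contracted length L = 531.8 m
γ = 1/√(1 - 0.588²) = 1.2363
L₀ = γL = 1.2363 × 531.8 = 657.5 m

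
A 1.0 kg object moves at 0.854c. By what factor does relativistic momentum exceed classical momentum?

p_rel = γmv, p_class = mv
Ratio = γ = 1/√(1 - 0.854²) = 1.922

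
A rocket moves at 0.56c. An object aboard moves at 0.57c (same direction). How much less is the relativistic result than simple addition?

Classical: u' + v = 0.57 + 0.56 = 1.13c
Relativistic: u = (0.57 + 0.56)/(1 + 0.3192) = 1.13/1.3192 = 0.8566c
Difference: 1.13 - 0.8566 = 0.2734c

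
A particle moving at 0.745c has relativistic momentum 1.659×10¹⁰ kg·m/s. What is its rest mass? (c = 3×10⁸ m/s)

γ = 1/√(1 - 0.745²) = 1.49911
v = 0.745 × 3×10⁸ = 2.235×10⁸ m/s
m = p/(γv) = 1.659×10¹⁰/(1.49911 × 2.235×10⁸) = 49.51 kg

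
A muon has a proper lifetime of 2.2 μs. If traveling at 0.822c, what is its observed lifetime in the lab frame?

Proper lifetime τ₀ = 2.2 μs
γ = 1/√(1 - 0.822²) = 1.756
τ = γτ₀ = 1.756 × 2.2 μs = 3.863 μs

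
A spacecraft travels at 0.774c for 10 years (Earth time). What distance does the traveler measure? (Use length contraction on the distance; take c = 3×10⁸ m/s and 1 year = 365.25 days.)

Earth distance: d = v × t = 0.774c × 10 yr = 7.3277×10¹⁶ m
γ = 1.5793
d' = d/γ = 7.3277×10¹⁶/1.5793 = 4.640×10¹⁶ m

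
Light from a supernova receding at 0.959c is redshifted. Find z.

β = 0.959
(1+β)/(1-β) = 1.959/0.041 = 47.78
√(47.78) = 6.912
z = 6.912 - 1 = 5.912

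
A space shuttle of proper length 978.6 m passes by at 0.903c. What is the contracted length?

Proper length L₀ = 978.6 m
γ = 1/√(1 - 0.903²) = 2.328
L = L₀/γ = 978.6/2.328 = 420.4 m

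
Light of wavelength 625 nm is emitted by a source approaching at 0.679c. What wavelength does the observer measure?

β = 0.679
Wavelength Doppler factor = √(0.321/1.679) = √(0.191185) = 0.4372
λ_obs = 625 × 0.4372 = 273.3 nm (blueshift)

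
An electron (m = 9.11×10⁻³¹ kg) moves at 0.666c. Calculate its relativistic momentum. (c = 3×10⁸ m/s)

γ = 1/√(1 - 0.666²) = 1.3406
v = 0.666 × 3×10⁸ = 1.998×10⁸ m/s
p = γmv = 1.3406 × 9.11×10⁻³¹ × 1.998×10⁸ = 2.440×10⁻²² kg·m/s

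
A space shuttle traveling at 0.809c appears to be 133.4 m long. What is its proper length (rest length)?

Contracted length L = 133.4 m
γ = 1/√(1 - 0.809²) = 1.701
L₀ = γL = 1.701 × 133.4 = 226.9 m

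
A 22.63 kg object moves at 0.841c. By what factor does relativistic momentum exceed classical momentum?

p_rel = γmv, p_class = mv
Ratio = γ = 1/√(1 - 0.841²) = 1.848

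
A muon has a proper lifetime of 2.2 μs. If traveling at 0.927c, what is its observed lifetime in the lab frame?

Proper lifetime τ₀ = 2.2 μs
γ = 1/√(1 - 0.927²) = 2.6662
τ = γτ₀ = 2.6662 × 2.2 μs = 5.866 μs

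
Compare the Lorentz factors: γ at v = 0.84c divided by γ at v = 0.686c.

γ₁ = 1/√(1 - 0.84²) = 1.843
γ₂ = 1/√(1 - 0.686²) = 1.374
γ₁/γ₂ = 1.843/1.374 = 1.341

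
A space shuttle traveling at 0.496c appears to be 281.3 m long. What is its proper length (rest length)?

Contracted length L = 281.3 m
γ = 1/√(1 - 0.496²) = 1.15165
L₀ = γL = 1.15165 × 281.3 = 324.0 m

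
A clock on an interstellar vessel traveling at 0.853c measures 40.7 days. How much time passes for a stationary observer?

Proper time Δt₀ = 40.7 days
γ = 1/√(1 - 0.853²) = 1.916
Δt = γΔt₀ = 1.916 × 40.7 = 77.98 days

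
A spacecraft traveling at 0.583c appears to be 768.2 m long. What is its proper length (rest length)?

Contracted length L = 768.2 m
γ = 1/√(1 - 0.583²) = 1.2308
L₀ = γL = 1.2308 × 768.2 = 945.5 m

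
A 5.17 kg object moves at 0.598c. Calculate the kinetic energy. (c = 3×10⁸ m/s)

γ = 1/√(1 - 0.598²) = 1.24767
γ - 1 = 0.24767
KE = (γ-1)mc² = 0.24767 × 5.17 × (3×10⁸)² = 1.152×10¹⁷ J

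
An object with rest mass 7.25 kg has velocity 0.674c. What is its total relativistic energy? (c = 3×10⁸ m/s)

γ = 1/√(1 - 0.674²) = 1.3537
mc² = 7.25 × (3×10⁸)² = 6.525×10¹⁷ J
E = γmc² = 1.3537 × 6.525×10¹⁷ = 8.833×10¹⁷ J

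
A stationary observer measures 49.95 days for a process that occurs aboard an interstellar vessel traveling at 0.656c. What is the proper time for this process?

Dilated time Δt = 49.95 days
γ = 1/√(1 - 0.656²) = 1.325
Δt₀ = Δt/γ = 49.95/1.325 = 37.70 days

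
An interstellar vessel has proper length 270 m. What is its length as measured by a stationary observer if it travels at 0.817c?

Proper length L₀ = 270 m
γ = 1/√(1 - 0.817²) = 1.734
L = L₀/γ = 270/1.734 = 155.7 m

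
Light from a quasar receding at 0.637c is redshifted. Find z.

β = 0.637
(1+β)/(1-β) = 1.637/0.363 = 4.510
√(4.510) = 2.124
z = 2.124 - 1 = 1.124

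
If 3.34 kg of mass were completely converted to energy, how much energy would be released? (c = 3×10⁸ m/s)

Using E = mc²:
c² = (3×10⁸)² = 9×10¹⁶ m²/s²
E = 3.34 × 9×10¹⁶ = 3.006×10¹⁷ J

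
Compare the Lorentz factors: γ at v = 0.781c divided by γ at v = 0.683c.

γ₁ = 1/√(1 - 0.781²) = 1.6012
γ₂ = 1/√(1 - 0.683²) = 1.3691
γ₁/γ₂ = 1.6012/1.3691 = 1.170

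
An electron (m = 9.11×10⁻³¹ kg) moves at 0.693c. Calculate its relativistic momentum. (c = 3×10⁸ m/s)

γ = 1/√(1 - 0.693²) = 1.387
v = 0.693 × 3×10⁸ = 2.079×10⁸ m/s
p = γmv = 1.387 × 9.11×10⁻³¹ × 2.079×10⁸ = 2.627×10⁻²² kg·m/s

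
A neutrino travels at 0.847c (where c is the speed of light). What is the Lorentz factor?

v/c = 0.847, so (v/c)² = 0.717409
1 - (v/c)² = 0.282591
γ = 1/√(0.282591) = 1.881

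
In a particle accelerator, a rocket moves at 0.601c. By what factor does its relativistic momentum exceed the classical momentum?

p_rel = γmv, p_class = mv
Ratio = γ = 1/√(1 - 0.601²)
= 1/√(0.638799) = 1.251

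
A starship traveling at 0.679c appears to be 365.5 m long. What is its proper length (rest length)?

Contracted length L = 365.5 m
γ = 1/√(1 - 0.679²) = 1.36214
L₀ = γL = 1.36214 × 365.5 = 497.9 m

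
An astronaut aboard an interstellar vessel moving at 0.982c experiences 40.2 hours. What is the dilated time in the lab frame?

Proper time Δt₀ = 40.2 hours
γ = 1/√(1 - 0.982²) = 5.294
Δt = γΔt₀ = 5.294 × 40.2 = 212.8 hours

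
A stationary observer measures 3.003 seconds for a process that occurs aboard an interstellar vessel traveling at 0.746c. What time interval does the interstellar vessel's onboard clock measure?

Dilated time Δt = 3.003 seconds
γ = 1/√(1 - 0.746²) = 1.5016
Δt₀ = Δt/γ = 3.003/1.5016 = 2.000 seconds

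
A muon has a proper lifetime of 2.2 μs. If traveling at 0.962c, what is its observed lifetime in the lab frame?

Proper lifetime τ₀ = 2.2 μs
γ = 1/√(1 - 0.962²) = 3.6623
τ = γτ₀ = 3.6623 × 2.2 μs = 8.057 μs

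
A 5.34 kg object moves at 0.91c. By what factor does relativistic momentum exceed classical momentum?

p_rel = γmv, p_class = mv
Ratio = γ = 1/√(1 - 0.91²) = 2.412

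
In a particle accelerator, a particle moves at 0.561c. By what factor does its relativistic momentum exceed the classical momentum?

p_rel = γmv, p_class = mv
Ratio = γ = 1/√(1 - 0.561²)
= 1/√(0.685279) = 1.208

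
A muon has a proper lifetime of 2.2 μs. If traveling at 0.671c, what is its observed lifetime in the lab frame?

Proper lifetime τ₀ = 2.2 μs
γ = 1/√(1 - 0.671²) = 1.3487
τ = γτ₀ = 1.3487 × 2.2 μs = 2.967 μs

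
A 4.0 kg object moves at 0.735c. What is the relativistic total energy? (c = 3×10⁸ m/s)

γ = 1/√(1 - 0.735²) = 1.4748
mc² = 4.0 × (3×10⁸)² = 3.600×10¹⁷ J
E = γmc² = 1.4748 × 3.600×10¹⁷ = 5.309×10¹⁷ J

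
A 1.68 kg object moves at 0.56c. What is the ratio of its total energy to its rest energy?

E = γmc², E₀ = mc²
E/E₀ = γ = 1/√(1 - 0.56²) = 1.207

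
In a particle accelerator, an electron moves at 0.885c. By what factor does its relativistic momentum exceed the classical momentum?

p_rel = γmv, p_class = mv
Ratio = γ = 1/√(1 - 0.885²)
= 1/√(0.216775) = 2.148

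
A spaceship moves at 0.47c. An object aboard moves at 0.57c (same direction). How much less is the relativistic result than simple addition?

Classical: u' + v = 0.57 + 0.47 = 1.04c
Relativistic: u = (0.57 + 0.47)/(1 + 0.2679) = 1.04/1.2679 = 0.8203c
Difference: 1.04 - 0.8203 = 0.2197c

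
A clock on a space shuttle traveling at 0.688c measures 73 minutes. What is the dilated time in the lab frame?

Proper time Δt₀ = 73 minutes
γ = 1/√(1 - 0.688²) = 1.378
Δt = γΔt₀ = 1.378 × 73 = 100.6 minutes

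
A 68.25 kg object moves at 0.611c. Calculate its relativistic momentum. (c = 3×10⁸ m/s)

γ = 1/√(1 - 0.611²) = 1.263
v = 0.611 × 3×10⁸ = 1.833×10⁸ m/s
p = γmv = 1.263 × 68.25 × 1.833×10⁸ = 1.580×10¹⁰ kg·m/s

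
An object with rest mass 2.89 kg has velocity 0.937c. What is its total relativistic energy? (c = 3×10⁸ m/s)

γ = 1/√(1 - 0.937²) = 2.8626
mc² = 2.89 × (3×10⁸)² = 2.601×10¹⁷ J
E = γmc² = 2.8626 × 2.601×10¹⁷ = 7.446×10¹⁷ J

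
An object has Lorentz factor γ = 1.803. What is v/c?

From γ = 1/√(1 - v²/c²):
1/γ² = 1/1.803² = 0.3076
v²/c² = 1 - 0.3076 = 0.6924
v/c = √(0.6924) = 0.8321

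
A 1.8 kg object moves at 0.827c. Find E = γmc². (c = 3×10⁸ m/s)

γ = 1/√(1 - 0.827²) = 1.779
mc² = 1.8 × (3×10⁸)² = 1.620×10¹⁷ J
E = γmc² = 1.779 × 1.620×10¹⁷ = 2.882×10¹⁷ J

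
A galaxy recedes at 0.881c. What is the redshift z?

β = 0.881
(1+β)/(1-β) = 1.881/0.119 = 15.81
√(15.81) = 3.976
z = 3.976 - 1 = 2.976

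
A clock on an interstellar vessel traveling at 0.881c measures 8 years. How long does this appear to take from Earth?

Proper time Δt₀ = 8 years
γ = 1/√(1 - 0.881²) = 2.114
Δt = γΔt₀ = 2.114 × 8 = 16.91 years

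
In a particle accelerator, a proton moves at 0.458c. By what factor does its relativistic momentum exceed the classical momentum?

p_rel = γmv, p_class = mv
Ratio = γ = 1/√(1 - 0.458²)
= 1/√(0.790236) = 1.125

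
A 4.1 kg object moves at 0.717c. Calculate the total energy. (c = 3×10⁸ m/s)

γ = 1/√(1 - 0.717²) = 1.4346
mc² = 4.1 × (3×10⁸)² = 3.690×10¹⁷ J
E = γmc² = 1.4346 × 3.690×10¹⁷ = 5.294×10¹⁷ J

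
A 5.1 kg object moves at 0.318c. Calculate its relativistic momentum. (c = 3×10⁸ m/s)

γ = 1/√(1 - 0.318²) = 1.0548
v = 0.318 × 3×10⁸ = 9.540×10⁷ m/s
p = γmv = 1.0548 × 5.1 × 9.540×10⁷ = 5.132×10⁸ kg·m/s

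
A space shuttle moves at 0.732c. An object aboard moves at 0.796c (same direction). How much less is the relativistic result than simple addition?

Classical: u' + v = 0.796 + 0.732 = 1.528c
Relativistic: u = (0.796 + 0.732)/(1 + 0.582672) = 1.528/1.582672 = 0.9655c
Difference: 1.528 - 0.9655 = 0.5625c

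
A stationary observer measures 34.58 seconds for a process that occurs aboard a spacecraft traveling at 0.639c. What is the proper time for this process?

Dilated time Δt = 34.58 seconds
γ = 1/√(1 - 0.639²) = 1.300
Δt₀ = Δt/γ = 34.58/1.300 = 26.60 seconds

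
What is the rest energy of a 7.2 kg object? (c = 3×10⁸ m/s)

c² = (3×10⁸)² = 9.000×10¹⁶ m²/s²
E₀ = mc² = 7.2 × 9.000×10¹⁶ = 6.480×10¹⁷ J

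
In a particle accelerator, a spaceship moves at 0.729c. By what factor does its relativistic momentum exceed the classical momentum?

p_rel = γmv, p_class = mv
Ratio = γ = 1/√(1 - 0.729²)
= 1/√(0.468559) = 1.461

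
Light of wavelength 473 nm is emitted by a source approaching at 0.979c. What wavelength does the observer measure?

β = 0.979
Wavelength Doppler factor = √(0.021/1.979) = √(0.01061) = 0.1030
λ_obs = 473 × 0.1030 = 48.72 nm (blueshift)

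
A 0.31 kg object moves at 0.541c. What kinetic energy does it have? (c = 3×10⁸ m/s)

γ = 1/√(1 - 0.541²) = 1.18903
γ - 1 = 0.18903
KE = (γ-1)mc² = 0.18903 × 0.31 × (3×10⁸)² = 5.274×10¹⁵ J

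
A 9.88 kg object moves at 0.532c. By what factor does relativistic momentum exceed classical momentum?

p_rel = γmv, p_class = mv
Ratio = γ = 1/√(1 - 0.532²) = 1.181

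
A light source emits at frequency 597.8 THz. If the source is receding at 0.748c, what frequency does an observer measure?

β = v/c = 0.748
(1-β)/(1+β) = 0.252/1.748 = 0.1442
Doppler factor = √(0.1442) = 0.3797
f_obs = 597.8 × 0.3797 = 227.0 THz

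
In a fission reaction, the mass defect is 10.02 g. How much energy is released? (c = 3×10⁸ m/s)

Convert mass defect: Δm = 10.02 g = 0.01002 kg
E = Δm·c² = 0.01002 × (3×10⁸)²
= 0.01002 × 9×10¹⁶ = 9.018×10¹⁴ J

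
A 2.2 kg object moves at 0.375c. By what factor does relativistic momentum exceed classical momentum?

p_rel = γmv, p_class = mv
Ratio = γ = 1/√(1 - 0.375²) = 1.079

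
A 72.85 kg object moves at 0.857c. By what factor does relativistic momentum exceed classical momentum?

p_rel = γmv, p_class = mv
Ratio = γ = 1/√(1 - 0.857²) = 1.941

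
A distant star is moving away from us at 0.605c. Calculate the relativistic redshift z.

β = 0.605
(1+β)/(1-β) = 1.605/0.395 = 4.063
√(4.063) = 2.016
z = 2.016 - 1 = 1.016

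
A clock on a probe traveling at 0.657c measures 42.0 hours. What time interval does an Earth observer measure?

Proper time Δt₀ = 42.0 hours
γ = 1/√(1 - 0.657²) = 1.3265
Δt = γΔt₀ = 1.3265 × 42.0 = 55.71 hours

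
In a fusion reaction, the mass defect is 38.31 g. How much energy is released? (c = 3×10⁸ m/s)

Convert mass defect: Δm = 38.31 g = 0.03831 kg
E = Δm·c² = 0.03831 × (3×10⁸)²
= 0.03831 × 9×10¹⁶ = 3.448×10¹⁵ J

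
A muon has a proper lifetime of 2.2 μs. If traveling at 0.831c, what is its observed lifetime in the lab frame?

Proper lifetime τ₀ = 2.2 μs
γ = 1/√(1 - 0.831²) = 1.7977
τ = γτ₀ = 1.7977 × 2.2 μs = 3.955 μs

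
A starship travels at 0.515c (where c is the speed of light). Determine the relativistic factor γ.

v/c = 0.515, so (v/c)² = 0.265225
1 - (v/c)² = 0.734775
γ = 1/√(0.734775) = 1.167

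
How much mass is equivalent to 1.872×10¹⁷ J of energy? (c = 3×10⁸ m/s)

From E = mc², we get m = E/c²
c² = (3×10⁸)² = 9×10¹⁶ m²/s²
m = 1.872×10¹⁷ / 9×10¹⁶ = 2.080 kg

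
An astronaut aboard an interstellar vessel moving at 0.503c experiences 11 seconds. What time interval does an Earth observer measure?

Proper time Δt₀ = 11 seconds
γ = 1/√(1 - 0.503²) = 1.157
Δt = γΔt₀ = 1.157 × 11 = 12.73 seconds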